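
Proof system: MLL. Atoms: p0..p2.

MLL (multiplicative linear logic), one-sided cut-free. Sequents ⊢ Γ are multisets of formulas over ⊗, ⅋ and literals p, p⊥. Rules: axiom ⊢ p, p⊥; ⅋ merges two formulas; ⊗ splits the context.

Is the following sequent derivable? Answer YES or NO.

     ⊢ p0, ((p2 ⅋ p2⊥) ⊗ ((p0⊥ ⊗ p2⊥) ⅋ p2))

Derivation trace:
[⊗]  ⊢ p0, ((p2 ⅋ p2⊥) ⊗ ((p0⊥ ⊗ p2⊥) ⅋ p2))
  [⅋]  ⊢ (p2 ⅋ p2⊥)
    [Ax]  ⊢ p2, p2⊥
  [⅋]  ⊢ p0, ((p0⊥ ⊗ p2⊥) ⅋ p2)
    [⊗]  ⊢ p0, p2, (p0⊥ ⊗ p2⊥)
      [Ax]  ⊢ p0, p0⊥
      [Ax]  ⊢ p2, p2⊥

Result: YES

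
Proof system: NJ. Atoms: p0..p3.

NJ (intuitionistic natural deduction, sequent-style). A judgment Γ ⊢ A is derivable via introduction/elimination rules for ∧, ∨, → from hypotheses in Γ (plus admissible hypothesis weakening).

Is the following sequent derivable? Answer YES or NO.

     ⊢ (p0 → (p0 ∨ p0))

Derivation (root first):
[→I]  ⊢ (p0 → (p0 ∨ p0))
  [∨I₁] p0 ⊢ (p0 ∨ p0)
    [Ax] p0 ⊢ p0

Result: YES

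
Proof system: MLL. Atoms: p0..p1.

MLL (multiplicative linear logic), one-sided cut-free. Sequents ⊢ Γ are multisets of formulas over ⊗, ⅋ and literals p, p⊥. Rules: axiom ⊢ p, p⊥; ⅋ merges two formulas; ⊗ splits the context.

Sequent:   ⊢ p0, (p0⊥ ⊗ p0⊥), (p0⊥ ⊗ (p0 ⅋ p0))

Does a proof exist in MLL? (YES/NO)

Proof tree:
[⊗]  ⊢ p0, (p0⊥ ⊗ p0⊥), (p0⊥ ⊗ (p0 ⅋ p0))
  [Ax]  ⊢ p0, p0⊥
  [⅋]  ⊢ (p0⊥ ⊗ p0⊥), (p0 ⅋ p0)
    [⊗]  ⊢ p0, p0, (p0⊥ ⊗ p0⊥)
      [Ax]  ⊢ p0, p0⊥
      [Ax]  ⊢ p0, p0⊥

Result: YES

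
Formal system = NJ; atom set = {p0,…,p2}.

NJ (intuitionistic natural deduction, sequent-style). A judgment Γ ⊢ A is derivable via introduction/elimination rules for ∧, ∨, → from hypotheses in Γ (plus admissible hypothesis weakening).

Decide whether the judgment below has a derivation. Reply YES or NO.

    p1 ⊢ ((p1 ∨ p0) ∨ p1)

Proof tree:
[∨I₁] p1 ⊢ ((p1 ∨ p0) ∨ p1)
  [∨I₁] p1 ⊢ (p1 ∨ p0)
    [Ax] p1 ⊢ p1

Result: YES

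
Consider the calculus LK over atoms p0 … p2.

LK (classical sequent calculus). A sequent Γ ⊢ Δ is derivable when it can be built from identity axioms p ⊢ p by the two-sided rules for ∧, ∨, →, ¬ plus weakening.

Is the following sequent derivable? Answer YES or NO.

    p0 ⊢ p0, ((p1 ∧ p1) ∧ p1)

Derivation trace:
[∧R] p0 ⊢ p0, ((p1 ∧ p1) ∧ p1)
  [∧R] p0 ⊢ p0, (p1 ∧ p1)
    [WR] p0 ⊢ p0, p1
      [Ax] p0 ⊢ p0
    [WR] p0 ⊢ p0, p1
      [Ax] p0 ⊢ p0
  [WR] p0 ⊢ p0, p1
    [Ax] p0 ⊢ p0

Result: YES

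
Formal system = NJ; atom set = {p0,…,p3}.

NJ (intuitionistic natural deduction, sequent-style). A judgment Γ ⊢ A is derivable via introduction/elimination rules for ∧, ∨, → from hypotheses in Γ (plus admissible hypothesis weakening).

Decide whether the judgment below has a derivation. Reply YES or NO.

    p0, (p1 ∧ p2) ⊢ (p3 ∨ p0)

Derivation trace:
[Wk] p0, (p1 ∧ p2) ⊢ (p3 ∨ p0)
  [∨I₂] p0 ⊢ (p3 ∨ p0)
    [Ax] p0 ⊢ p0

Result: YES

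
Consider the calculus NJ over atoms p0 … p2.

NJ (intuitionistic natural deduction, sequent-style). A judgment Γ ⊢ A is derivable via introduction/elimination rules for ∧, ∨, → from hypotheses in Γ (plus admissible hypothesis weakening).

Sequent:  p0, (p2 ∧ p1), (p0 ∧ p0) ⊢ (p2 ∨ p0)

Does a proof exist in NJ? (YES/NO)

Derivation trace:
[Wk] p0, (p2 ∧ p1), (p0 ∧ p0) ⊢ (p2 ∨ p0)
  [Wk] p0, (p2 ∧ p1) ⊢ (p2 ∨ p0)
    [∨I₂] p0 ⊢ (p2 ∨ p0)
      [Ax] p0 ⊢ p0

Result: YES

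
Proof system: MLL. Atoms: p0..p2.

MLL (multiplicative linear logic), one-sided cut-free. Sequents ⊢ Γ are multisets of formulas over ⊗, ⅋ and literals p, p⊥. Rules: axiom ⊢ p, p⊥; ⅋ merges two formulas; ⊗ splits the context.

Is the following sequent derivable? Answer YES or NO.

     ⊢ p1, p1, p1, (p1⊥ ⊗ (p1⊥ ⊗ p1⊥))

Derivation trace:
[⊗]  ⊢ p1, p1, p1, (p1⊥ ⊗ (p1⊥ ⊗ p1⊥))
  [Ax]  ⊢ p1, p1⊥
  [⊗]  ⊢ p1, p1, (p1⊥ ⊗ p1⊥)
    [Ax]  ⊢ p1, p1⊥
    [Ax]  ⊢ p1, p1⊥

Result: YES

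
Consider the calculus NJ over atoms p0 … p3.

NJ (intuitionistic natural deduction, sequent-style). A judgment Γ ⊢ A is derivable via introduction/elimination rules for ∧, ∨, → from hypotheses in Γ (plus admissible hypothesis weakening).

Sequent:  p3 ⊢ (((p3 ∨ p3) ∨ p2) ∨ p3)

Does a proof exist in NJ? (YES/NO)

Derivation (root first):
[∨I₁] p3 ⊢ (((p3 ∨ p3) ∨ p2) ∨ p3)
  [∨I₁] p3 ⊢ ((p3 ∨ p3) ∨ p2)
    [∨I₂] p3 ⊢ (p3 ∨ p3)
      [Ax] p3 ⊢ p3

Result: YES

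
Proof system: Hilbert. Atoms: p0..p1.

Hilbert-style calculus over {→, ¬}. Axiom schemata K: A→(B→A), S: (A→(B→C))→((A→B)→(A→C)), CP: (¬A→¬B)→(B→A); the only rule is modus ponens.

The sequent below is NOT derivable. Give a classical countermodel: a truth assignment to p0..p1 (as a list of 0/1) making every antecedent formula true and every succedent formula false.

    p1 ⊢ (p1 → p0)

Search for a countermodel by truth-table:
  v=00: Γ:[p1=F] Δ:[(p1 → p0)=T] refutes=False
  v=01: Γ:[p1=T] Δ:[(p1 → p0)=F] refutes=True  ← countermodel

Result: [0, 1]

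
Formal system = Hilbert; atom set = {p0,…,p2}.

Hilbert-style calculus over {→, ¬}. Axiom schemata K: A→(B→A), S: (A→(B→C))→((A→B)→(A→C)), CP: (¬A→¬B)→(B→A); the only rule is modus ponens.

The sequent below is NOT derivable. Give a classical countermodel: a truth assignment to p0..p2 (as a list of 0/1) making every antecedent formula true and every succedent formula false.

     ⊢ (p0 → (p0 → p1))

Truth-table refutation:
  v=000: Γ:[] Δ:[(p0 → (p0 → p1))=T] refutes=False
  v=001: Γ:[] Δ:[(p0 → (p0 → p1))=T] refutes=False
  v=010: Γ:[] Δ:[(p0 → (p0 → p1))=T] refutes=False
  v=011: Γ:[] Δ:[(p0 → (p0 → p1))=T] refutes=False
  v=100: Γ:[] Δ:[(p0 → (p0 → p1))=F] refutes=True  ← countermodel

Result: [1, 0, 0]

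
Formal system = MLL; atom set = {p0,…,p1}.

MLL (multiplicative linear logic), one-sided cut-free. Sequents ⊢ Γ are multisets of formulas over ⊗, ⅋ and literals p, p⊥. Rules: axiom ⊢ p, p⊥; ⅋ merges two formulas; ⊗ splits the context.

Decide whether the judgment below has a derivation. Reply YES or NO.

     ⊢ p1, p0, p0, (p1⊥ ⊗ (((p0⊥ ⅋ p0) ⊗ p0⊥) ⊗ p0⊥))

Derivation trace:
[⊗]  ⊢ p1, p0, p0, (p1⊥ ⊗ (((p0⊥ ⅋ p0) ⊗ p0⊥) ⊗ p0⊥))
  [Ax]  ⊢ p1, p1⊥
  [⊗]  ⊢ p0, p0, (((p0⊥ ⅋ p0) ⊗ p0⊥) ⊗ p0⊥)
    [⊗]  ⊢ p0, ((p0⊥ ⅋ p0) ⊗ p0⊥)
      [⅋]  ⊢ (p0⊥ ⅋ p0)
        [Ax]  ⊢ p0, p0⊥
      [Ax]  ⊢ p0, p0⊥
    [Ax]  ⊢ p0, p0⊥

Result: YES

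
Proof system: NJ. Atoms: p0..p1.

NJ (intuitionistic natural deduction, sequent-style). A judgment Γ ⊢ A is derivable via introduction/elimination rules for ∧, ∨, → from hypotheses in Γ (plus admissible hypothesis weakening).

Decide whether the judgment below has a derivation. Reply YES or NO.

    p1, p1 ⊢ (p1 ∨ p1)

Derivation (root first):
[Wk] p1, p1 ⊢ (p1 ∨ p1)
  [∨I₂] p1 ⊢ (p1 ∨ p1)
    [Ax] p1 ⊢ p1

Result: YES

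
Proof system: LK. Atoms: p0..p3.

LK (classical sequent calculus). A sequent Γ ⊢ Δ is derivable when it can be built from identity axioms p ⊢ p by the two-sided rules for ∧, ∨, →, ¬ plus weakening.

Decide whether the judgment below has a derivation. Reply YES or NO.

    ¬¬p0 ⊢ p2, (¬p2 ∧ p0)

Derivation trace:
[¬L] ¬¬p0 ⊢ p2, (¬p2 ∧ p0)
  [¬R]  ⊢ p2, (¬p2 ∧ p0), ¬p0
    [∧R] p0 ⊢ p2, (¬p2 ∧ p0)
      [¬R]  ⊢ p2, ¬p2
        [Ax] p2 ⊢ p2
      [Ax] p0 ⊢ p0

Result: YES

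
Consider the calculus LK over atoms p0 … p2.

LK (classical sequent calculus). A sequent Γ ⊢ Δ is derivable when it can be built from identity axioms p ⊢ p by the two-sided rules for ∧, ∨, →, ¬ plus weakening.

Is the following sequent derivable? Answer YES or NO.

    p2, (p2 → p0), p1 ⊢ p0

Proof tree:
[WL] p2, (p2 → p0), p1 ⊢ p0
  [→L] p2, (p2 → p0) ⊢ p0
    [Ax] p2 ⊢ p2
    [Ax] p0 ⊢ p0

Result: YES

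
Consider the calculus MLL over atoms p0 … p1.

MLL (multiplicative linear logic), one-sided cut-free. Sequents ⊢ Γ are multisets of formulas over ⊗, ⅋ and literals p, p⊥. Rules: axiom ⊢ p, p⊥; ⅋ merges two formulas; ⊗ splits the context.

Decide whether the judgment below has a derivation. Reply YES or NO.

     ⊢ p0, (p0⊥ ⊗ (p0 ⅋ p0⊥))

Derivation (root first):
[⊗]  ⊢ p0, (p0⊥ ⊗ (p0 ⅋ p0⊥))
  [Ax]  ⊢ p0, p0⊥
  [⅋]  ⊢ (p0 ⅋ p0⊥)
    [Ax]  ⊢ p0, p0⊥

Result: YES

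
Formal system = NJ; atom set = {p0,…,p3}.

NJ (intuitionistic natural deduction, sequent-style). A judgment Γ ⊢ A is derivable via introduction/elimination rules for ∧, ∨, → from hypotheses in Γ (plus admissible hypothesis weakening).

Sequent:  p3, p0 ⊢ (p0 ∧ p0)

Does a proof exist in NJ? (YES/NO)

Derivation trace:
[∧I] p3, p0 ⊢ (p0 ∧ p0)
  [Wk] p0, p3 ⊢ p0
    [Ax] p0 ⊢ p0
  [Ax] p0 ⊢ p0

Result: YES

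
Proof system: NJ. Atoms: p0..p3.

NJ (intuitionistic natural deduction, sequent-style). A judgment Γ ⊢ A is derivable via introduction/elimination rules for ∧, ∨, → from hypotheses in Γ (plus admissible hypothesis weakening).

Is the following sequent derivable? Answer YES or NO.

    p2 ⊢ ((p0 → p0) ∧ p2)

Proof tree:
[∧I] p2 ⊢ ((p0 → p0) ∧ p2)
  [→I]  ⊢ (p0 → p0)
    [Ax] p0 ⊢ p0
  [Ax] p2 ⊢ p2

Result: YES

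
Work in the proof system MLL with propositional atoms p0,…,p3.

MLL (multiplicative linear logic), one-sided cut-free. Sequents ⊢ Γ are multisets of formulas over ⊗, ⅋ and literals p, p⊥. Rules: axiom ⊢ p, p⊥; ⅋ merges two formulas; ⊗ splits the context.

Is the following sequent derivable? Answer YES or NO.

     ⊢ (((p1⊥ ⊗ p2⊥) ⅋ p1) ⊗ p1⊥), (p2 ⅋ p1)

Derivation trace:
[⅋]  ⊢ (((p1⊥ ⊗ p2⊥) ⅋ p1) ⊗ p1⊥), (p2 ⅋ p1)
  [⊗]  ⊢ p2, p1, (((p1⊥ ⊗ p2⊥) ⅋ p1) ⊗ p1⊥)
    [⅋]  ⊢ p2, ((p1⊥ ⊗ p2⊥) ⅋ p1)
      [⊗]  ⊢ p1, p2, (p1⊥ ⊗ p2⊥)
        [Ax]  ⊢ p1, p1⊥
        [Ax]  ⊢ p2, p2⊥
    [Ax]  ⊢ p1, p1⊥

Result: YES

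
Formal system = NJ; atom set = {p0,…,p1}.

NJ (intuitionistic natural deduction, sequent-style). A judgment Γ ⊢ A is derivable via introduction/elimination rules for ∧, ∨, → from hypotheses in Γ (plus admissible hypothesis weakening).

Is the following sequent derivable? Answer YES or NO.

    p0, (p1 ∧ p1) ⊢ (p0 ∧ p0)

Derivation trace:
[Wk] p0, (p1 ∧ p1) ⊢ (p0 ∧ p0)
  [∧I] p0 ⊢ (p0 ∧ p0)
    [Ax] p0 ⊢ p0
    [Ax] p0 ⊢ p0

Result: YES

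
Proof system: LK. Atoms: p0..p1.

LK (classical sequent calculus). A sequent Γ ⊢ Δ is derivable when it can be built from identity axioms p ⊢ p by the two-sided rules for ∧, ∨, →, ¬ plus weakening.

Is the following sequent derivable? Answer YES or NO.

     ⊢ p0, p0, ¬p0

Derivation trace:
[¬R]  ⊢ p0, p0, ¬p0
  [WR] p0 ⊢ p0, p0
    [Ax] p0 ⊢ p0

Result: YES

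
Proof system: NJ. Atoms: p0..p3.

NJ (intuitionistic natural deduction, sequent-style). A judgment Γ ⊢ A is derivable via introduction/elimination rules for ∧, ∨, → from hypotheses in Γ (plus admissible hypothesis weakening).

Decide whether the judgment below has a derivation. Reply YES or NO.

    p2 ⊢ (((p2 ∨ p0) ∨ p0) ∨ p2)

Derivation (root first):
[∨I₁] p2 ⊢ (((p2 ∨ p0) ∨ p0) ∨ p2)
  [∨I₁] p2 ⊢ ((p2 ∨ p0) ∨ p0)
    [∨I₁] p2 ⊢ (p2 ∨ p0)
      [Ax] p2 ⊢ p2

Result: YES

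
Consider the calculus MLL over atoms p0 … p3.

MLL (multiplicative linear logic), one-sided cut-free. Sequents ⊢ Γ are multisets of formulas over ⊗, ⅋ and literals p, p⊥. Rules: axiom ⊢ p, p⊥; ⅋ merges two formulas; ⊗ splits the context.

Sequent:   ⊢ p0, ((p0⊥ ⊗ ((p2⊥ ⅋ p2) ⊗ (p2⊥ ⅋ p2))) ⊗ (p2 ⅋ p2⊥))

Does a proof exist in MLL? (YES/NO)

Derivation (root first):
[⊗]  ⊢ p0, ((p0⊥ ⊗ ((p2⊥ ⅋ p2) ⊗ (p2⊥ ⅋ p2))) ⊗ (p2 ⅋ p2⊥))
  [⊗]  ⊢ p0, (p0⊥ ⊗ ((p2⊥ ⅋ p2) ⊗ (p2⊥ ⅋ p2)))
    [Ax]  ⊢ p0, p0⊥
    [⊗]  ⊢ ((p2⊥ ⅋ p2) ⊗ (p2⊥ ⅋ p2))
      [⅋]  ⊢ (p2⊥ ⅋ p2)
        [Ax]  ⊢ p2, p2⊥
      [⅋]  ⊢ (p2⊥ ⅋ p2)
        [Ax]  ⊢ p2, p2⊥
  [⅋]  ⊢ (p2 ⅋ p2⊥)
    [Ax]  ⊢ p2, p2⊥

Result: YES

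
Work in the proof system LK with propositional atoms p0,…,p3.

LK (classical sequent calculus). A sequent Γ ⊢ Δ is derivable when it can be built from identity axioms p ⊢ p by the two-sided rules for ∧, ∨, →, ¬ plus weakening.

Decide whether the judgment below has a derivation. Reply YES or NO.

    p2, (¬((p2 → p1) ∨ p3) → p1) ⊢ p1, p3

Derivation (root first):
[→L] p2, (¬((p2 → p1) ∨ p3) → p1) ⊢ p1, p3
  [¬R] p2 ⊢ p1, p3, ¬((p2 → p1) ∨ p3)
    [∨L] p2, ((p2 → p1) ∨ p3) ⊢ p1, p3
      [→L] p2, (p2 → p1) ⊢ p1
        [Ax] p2 ⊢ p2
        [Ax] p1 ⊢ p1
      [Ax] p3 ⊢ p3
  [Ax] p1 ⊢ p1

Result: YES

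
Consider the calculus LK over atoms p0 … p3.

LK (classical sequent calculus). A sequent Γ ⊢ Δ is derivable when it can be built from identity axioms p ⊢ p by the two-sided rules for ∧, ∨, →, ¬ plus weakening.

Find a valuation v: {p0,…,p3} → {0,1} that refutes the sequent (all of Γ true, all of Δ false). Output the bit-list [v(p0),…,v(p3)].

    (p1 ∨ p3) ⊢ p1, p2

Search for a countermodel by truth-table:
  v=0000: Γ:[(p1 ∨ p3)=F] Δ:[p1=F, p2=F] refutes=False
  v=0001: Γ:[(p1 ∨ p3)=T] Δ:[p1=F, p2=F] refutes=True  ← countermodel

Result: [0, 0, 0, 1]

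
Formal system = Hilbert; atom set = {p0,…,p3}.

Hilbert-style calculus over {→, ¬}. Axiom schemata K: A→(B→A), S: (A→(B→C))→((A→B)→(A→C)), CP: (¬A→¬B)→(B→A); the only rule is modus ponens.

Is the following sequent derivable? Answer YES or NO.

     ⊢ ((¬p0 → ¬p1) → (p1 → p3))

Search for a countermodel by truth-table:
  v=0000: Γ:[] Δ:[((¬p0 → ¬p1) → (p1 → p3))=T] refutes=False
  v=0001: Γ:[] Δ:[((¬p0 → ¬p1) → (p1 → p3))=T] refutes=False
  v=0010: Γ:[] Δ:[((¬p0 → ¬p1) → (p1 → p3))=T] refutes=False
  v=0011: Γ:[] Δ:[((¬p0 → ¬p1) → (p1 → p3))=T] refutes=False
  v=0100: Γ:[] Δ:[((¬p0 → ¬p1) → (p1 → p3))=T] refutes=False
  v=0101: Γ:[] Δ:[((¬p0 → ¬p1) → (p1 → p3))=T] refutes=False
  v=0110: Γ:[] Δ:[((¬p0 → ¬p1) → (p1 → p3))=T] refutes=False
  v=0111: Γ:[] Δ:[((¬p0 → ¬p1) → (p1 → p3))=T] refutes=False
  v=1000: Γ:[] Δ:[((¬p0 → ¬p1) → (p1 → p3))=T] refutes=False
  v=1001: Γ:[] Δ:[((¬p0 → ¬p1) → (p1 → p3))=T] refutes=False
  v=1010: Γ:[] Δ:[((¬p0 → ¬p1) → (p1 → p3))=T] refutes=False
  v=1011: Γ:[] Δ:[((¬p0 → ¬p1) → (p1 → p3))=T] refutes=False
  v=1100: Γ:[] Δ:[((¬p0 → ¬p1) → (p1 → p3))=F] refutes=True  ← countermodel

Result: NO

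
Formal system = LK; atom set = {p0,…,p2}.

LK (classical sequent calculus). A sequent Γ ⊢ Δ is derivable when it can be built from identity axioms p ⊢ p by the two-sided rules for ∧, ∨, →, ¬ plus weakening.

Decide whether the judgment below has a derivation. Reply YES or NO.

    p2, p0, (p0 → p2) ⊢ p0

Proof tree:
[→L] p2, p0, (p0 → p2) ⊢ p0
  [WL] p0, p2 ⊢ p0
    [Ax] p0 ⊢ p0
  [WL] p0, p2, p2 ⊢ p0
    [WL] p0, p2 ⊢ p0
      [Ax] p0 ⊢ p0

Result: YES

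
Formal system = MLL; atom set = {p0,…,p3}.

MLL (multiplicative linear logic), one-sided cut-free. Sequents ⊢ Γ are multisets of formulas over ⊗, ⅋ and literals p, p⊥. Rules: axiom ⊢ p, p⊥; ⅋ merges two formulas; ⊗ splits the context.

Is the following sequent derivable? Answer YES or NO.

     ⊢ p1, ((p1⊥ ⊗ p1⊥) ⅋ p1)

Derivation (root first):
[⅋]  ⊢ p1, ((p1⊥ ⊗ p1⊥) ⅋ p1)
  [⊗]  ⊢ p1, p1, (p1⊥ ⊗ p1⊥)
    [Ax]  ⊢ p1, p1⊥
    [Ax]  ⊢ p1, p1⊥

Result: YES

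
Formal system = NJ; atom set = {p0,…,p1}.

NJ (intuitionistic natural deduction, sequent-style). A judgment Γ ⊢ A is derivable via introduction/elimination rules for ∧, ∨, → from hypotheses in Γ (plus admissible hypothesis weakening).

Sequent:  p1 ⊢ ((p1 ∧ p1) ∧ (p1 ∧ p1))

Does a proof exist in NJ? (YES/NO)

Derivation trace:
[→E] p1 ⊢ ((p1 ∧ p1) ∧ (p1 ∧ p1))
  [→I]  ⊢ (p1 → ((p1 ∧ p1) ∧ (p1 ∧ p1)))
    [∧I] p1 ⊢ ((p1 ∧ p1) ∧ (p1 ∧ p1))
      [∧I] p1 ⊢ (p1 ∧ p1)
        [Ax] p1 ⊢ p1
        [Ax] p1 ⊢ p1
      [∧I] p1 ⊢ (p1 ∧ p1)
        [Ax] p1 ⊢ p1
        [Ax] p1 ⊢ p1
  [Ax] p1 ⊢ p1

Result: YES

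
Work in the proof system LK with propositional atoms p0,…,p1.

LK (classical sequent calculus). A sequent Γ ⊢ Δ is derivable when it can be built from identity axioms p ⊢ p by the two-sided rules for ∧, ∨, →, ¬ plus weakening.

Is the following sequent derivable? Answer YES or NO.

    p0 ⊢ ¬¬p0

Derivation trace:
[¬R] p0 ⊢ ¬¬p0
  [¬L] p0, ¬p0 ⊢ 
    [Ax] p0 ⊢ p0

Result: YES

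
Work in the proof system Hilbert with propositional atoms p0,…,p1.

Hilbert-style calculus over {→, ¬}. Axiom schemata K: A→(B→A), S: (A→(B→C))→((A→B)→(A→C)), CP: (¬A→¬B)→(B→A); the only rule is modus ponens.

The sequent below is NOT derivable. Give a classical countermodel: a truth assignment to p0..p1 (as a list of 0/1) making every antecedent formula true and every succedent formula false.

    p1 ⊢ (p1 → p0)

Truth-table refutation:
  v=00: Γ:[p1=F] Δ:[(p1 → p0)=T] refutes=False
  v=01: Γ:[p1=T] Δ:[(p1 → p0)=F] refutes=True  ← countermodel

Result: [0, 1]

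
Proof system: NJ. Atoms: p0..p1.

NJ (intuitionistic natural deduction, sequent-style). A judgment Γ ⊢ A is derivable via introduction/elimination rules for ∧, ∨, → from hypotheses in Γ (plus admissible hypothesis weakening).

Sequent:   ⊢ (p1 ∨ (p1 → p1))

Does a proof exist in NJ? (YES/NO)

Derivation (root first):
[∨I₂]  ⊢ (p1 ∨ (p1 → p1))
  [→I]  ⊢ (p1 → p1)
    [Ax] p1 ⊢ p1

Result: YES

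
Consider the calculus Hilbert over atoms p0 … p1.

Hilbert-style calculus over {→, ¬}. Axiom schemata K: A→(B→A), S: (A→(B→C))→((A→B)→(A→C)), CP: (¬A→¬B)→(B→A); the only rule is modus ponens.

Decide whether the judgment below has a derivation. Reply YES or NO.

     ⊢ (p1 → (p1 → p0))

Search for a countermodel by truth-table:
  v=00: Γ:[] Δ:[(p1 → (p1 → p0))=T] refutes=False
  v=01: Γ:[] Δ:[(p1 → (p1 → p0))=F] refutes=True  ← countermodel

Result: NO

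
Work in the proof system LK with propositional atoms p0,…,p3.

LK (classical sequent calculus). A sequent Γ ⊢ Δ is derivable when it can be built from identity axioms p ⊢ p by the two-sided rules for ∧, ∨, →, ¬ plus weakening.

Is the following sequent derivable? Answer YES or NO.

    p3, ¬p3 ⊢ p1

Derivation trace:
[¬L] p3, ¬p3 ⊢ p1
  [WR] p3 ⊢ p3, p1
    [Ax] p3 ⊢ p3

Result: YES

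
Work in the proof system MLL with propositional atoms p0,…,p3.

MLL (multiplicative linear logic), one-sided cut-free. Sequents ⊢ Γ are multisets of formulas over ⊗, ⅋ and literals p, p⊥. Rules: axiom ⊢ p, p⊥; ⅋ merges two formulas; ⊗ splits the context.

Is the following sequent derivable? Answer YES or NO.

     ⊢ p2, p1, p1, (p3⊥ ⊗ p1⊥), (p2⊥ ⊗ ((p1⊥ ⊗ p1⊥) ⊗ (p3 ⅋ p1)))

Derivation (root first):
[⊗]  ⊢ p2, p1, p1, (p3⊥ ⊗ p1⊥), (p2⊥ ⊗ ((p1⊥ ⊗ p1⊥) ⊗ (p3 ⅋ p1)))
  [Ax]  ⊢ p2, p2⊥
  [⊗]  ⊢ p1, p1, (p3⊥ ⊗ p1⊥), ((p1⊥ ⊗ p1⊥) ⊗ (p3 ⅋ p1))
    [⊗]  ⊢ p1, p1, (p1⊥ ⊗ p1⊥)
      [Ax]  ⊢ p1, p1⊥
      [Ax]  ⊢ p1, p1⊥
    [⅋]  ⊢ (p3⊥ ⊗ p1⊥), (p3 ⅋ p1)
      [⊗]  ⊢ p3, p1, (p3⊥ ⊗ p1⊥)
        [Ax]  ⊢ p3, p3⊥
        [Ax]  ⊢ p1, p1⊥

Result: YES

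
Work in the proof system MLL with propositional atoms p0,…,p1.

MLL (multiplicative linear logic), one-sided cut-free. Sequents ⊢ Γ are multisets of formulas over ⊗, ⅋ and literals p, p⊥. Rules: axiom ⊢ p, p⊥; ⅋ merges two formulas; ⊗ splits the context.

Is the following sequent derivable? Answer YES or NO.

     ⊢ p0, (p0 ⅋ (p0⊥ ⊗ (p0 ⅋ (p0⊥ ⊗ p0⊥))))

Proof tree:
[⅋]  ⊢ p0, (p0 ⅋ (p0⊥ ⊗ (p0 ⅋ (p0⊥ ⊗ p0⊥))))
  [⊗]  ⊢ p0, p0, (p0⊥ ⊗ (p0 ⅋ (p0⊥ ⊗ p0⊥)))
    [Ax]  ⊢ p0, p0⊥
    [⅋]  ⊢ p0, (p0 ⅋ (p0⊥ ⊗ p0⊥))
      [⊗]  ⊢ p0, p0, (p0⊥ ⊗ p0⊥)
        [Ax]  ⊢ p0, p0⊥
        [Ax]  ⊢ p0, p0⊥

Result: YES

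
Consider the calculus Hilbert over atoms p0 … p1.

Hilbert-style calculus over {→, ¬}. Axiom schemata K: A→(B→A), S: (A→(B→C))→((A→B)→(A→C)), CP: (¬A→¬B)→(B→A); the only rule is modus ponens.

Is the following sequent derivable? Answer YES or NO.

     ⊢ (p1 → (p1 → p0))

Truth-table refutation:
  v=00: Γ:[] Δ:[(p1 → (p1 → p0))=T] refutes=False
  v=01: Γ:[] Δ:[(p1 → (p1 → p0))=F] refutes=True  ← countermodel

Result: NO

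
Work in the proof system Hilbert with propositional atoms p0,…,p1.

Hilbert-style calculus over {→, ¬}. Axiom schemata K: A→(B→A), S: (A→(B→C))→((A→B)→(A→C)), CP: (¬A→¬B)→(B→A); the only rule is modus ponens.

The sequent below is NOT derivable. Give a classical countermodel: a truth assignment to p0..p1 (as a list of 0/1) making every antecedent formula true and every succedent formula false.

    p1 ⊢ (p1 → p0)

Search for a countermodel by truth-table:
  v=00: Γ:[p1=F] Δ:[(p1 → p0)=T] refutes=False
  v=01: Γ:[p1=T] Δ:[(p1 → p0)=F] refutes=True  ← countermodel

Result: [0, 1]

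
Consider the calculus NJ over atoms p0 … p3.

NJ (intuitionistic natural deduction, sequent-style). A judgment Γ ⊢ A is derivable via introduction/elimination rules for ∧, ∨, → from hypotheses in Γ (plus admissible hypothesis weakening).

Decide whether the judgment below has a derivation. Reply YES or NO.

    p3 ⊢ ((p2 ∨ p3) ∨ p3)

Proof tree:
[∨I₁] p3 ⊢ ((p2 ∨ p3) ∨ p3)
  [∨I₂] p3 ⊢ (p2 ∨ p3)
    [Ax] p3 ⊢ p3

Result: YES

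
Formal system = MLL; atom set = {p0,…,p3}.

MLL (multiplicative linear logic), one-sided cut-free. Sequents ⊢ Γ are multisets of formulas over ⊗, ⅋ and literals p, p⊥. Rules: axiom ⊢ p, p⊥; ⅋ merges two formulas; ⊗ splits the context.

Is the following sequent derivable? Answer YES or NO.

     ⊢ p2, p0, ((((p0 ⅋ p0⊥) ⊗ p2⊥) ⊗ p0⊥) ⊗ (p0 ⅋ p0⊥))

Proof tree:
[⊗]  ⊢ p2, p0, ((((p0 ⅋ p0⊥) ⊗ p2⊥) ⊗ p0⊥) ⊗ (p0 ⅋ p0⊥))
  [⊗]  ⊢ p2, p0, (((p0 ⅋ p0⊥) ⊗ p2⊥) ⊗ p0⊥)
    [⊗]  ⊢ p2, ((p0 ⅋ p0⊥) ⊗ p2⊥)
      [⅋]  ⊢ (p0 ⅋ p0⊥)
        [Ax]  ⊢ p0, p0⊥
      [Ax]  ⊢ p2, p2⊥
    [Ax]  ⊢ p0, p0⊥
  [⅋]  ⊢ (p0 ⅋ p0⊥)
    [Ax]  ⊢ p0, p0⊥

Result: YES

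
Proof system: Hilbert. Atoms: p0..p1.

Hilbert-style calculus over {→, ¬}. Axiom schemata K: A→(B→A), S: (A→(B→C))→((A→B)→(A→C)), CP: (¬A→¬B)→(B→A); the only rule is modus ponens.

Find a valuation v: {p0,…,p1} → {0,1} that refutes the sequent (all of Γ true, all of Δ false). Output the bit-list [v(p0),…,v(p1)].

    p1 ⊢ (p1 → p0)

Enumerate valuations to refute Γ ⊢ Δ:
  v=00: Γ:[p1=F] Δ:[(p1 → p0)=T] refutes=False
  v=01: Γ:[p1=T] Δ:[(p1 → p0)=F] refutes=True  ← countermodel

Result: [0, 1]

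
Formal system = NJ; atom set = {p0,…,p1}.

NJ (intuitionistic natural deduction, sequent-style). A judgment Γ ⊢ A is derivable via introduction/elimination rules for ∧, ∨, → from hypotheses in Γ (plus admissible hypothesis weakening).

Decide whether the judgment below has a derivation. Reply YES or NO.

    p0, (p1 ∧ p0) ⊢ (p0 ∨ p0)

Proof tree:
[Wk] p0, (p1 ∧ p0) ⊢ (p0 ∨ p0)
  [∨I₁] p0 ⊢ (p0 ∨ p0)
    [Ax] p0 ⊢ p0

Result: YES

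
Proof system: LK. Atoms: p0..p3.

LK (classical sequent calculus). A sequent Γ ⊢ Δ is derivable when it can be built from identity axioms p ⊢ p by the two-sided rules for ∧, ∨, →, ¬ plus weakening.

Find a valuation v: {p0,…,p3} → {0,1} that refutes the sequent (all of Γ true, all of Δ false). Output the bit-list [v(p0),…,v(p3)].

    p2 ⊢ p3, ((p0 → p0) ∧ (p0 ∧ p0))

Truth-table refutation:
  v=0000: Γ:[p2=F] Δ:[p3=F, ((p0 → p0) ∧ (p0 ∧ p0))=F] refutes=False
  v=0001: Γ:[p2=F] Δ:[p3=T, ((p0 → p0) ∧ (p0 ∧ p0))=F] refutes=False
  v=0010: Γ:[p2=T] Δ:[p3=F, ((p0 → p0) ∧ (p0 ∧ p0))=F] refutes=True  ← countermodel

Result: [0, 0, 1, 0]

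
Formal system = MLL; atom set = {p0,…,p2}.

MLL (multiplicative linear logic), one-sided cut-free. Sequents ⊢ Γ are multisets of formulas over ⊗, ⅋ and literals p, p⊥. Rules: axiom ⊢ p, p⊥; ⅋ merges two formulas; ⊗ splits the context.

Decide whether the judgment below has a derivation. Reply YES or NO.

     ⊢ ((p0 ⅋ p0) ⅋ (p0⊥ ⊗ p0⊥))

Derivation trace:
[⅋]  ⊢ ((p0 ⅋ p0) ⅋ (p0⊥ ⊗ p0⊥))
  [⅋]  ⊢ (p0⊥ ⊗ p0⊥), (p0 ⅋ p0)
    [⊗]  ⊢ p0, p0, (p0⊥ ⊗ p0⊥)
      [Ax]  ⊢ p0, p0⊥
      [Ax]  ⊢ p0, p0⊥

Result: YES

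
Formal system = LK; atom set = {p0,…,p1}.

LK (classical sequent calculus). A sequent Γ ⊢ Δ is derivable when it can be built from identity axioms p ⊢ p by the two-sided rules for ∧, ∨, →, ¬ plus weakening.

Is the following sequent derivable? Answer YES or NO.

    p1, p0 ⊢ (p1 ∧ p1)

Proof tree:
[WL] p1, p0 ⊢ (p1 ∧ p1)
  [∧R] p1 ⊢ (p1 ∧ p1)
    [Ax] p1 ⊢ p1
    [Ax] p1 ⊢ p1

Result: YES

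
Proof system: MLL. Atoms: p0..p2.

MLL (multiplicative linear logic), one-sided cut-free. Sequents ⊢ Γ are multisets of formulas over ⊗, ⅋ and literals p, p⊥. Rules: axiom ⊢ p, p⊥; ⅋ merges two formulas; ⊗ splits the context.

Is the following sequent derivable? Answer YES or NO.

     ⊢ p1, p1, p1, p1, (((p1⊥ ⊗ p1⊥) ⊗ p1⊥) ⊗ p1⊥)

Proof tree:
[⊗]  ⊢ p1, p1, p1, p1, (((p1⊥ ⊗ p1⊥) ⊗ p1⊥) ⊗ p1⊥)
  [⊗]  ⊢ p1, p1, p1, ((p1⊥ ⊗ p1⊥) ⊗ p1⊥)
    [⊗]  ⊢ p1, p1, (p1⊥ ⊗ p1⊥)
      [Ax]  ⊢ p1, p1⊥
      [Ax]  ⊢ p1, p1⊥
    [Ax]  ⊢ p1, p1⊥
  [Ax]  ⊢ p1, p1⊥

Result: YES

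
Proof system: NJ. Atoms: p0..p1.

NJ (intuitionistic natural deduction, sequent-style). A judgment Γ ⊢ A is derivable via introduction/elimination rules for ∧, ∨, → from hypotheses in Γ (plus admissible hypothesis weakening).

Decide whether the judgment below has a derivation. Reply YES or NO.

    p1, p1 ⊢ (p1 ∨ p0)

Derivation trace:
[Wk] p1, p1 ⊢ (p1 ∨ p0)
  [∨I₁] p1 ⊢ (p1 ∨ p0)
    [Ax] p1 ⊢ p1

Result: YES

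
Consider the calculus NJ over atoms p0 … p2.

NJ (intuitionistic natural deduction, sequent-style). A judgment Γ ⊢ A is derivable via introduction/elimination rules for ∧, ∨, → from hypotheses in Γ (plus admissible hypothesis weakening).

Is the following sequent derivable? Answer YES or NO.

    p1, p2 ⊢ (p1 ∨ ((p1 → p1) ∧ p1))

Proof tree:
[∨I₂] p1, p2 ⊢ (p1 ∨ ((p1 → p1) ∧ p1))
  [∧I] p1, p2 ⊢ ((p1 → p1) ∧ p1)
    [Wk] p2 ⊢ (p1 → p1)
      [→I]  ⊢ (p1 → p1)
        [Ax] p1 ⊢ p1
    [Ax] p1 ⊢ p1

Result: YES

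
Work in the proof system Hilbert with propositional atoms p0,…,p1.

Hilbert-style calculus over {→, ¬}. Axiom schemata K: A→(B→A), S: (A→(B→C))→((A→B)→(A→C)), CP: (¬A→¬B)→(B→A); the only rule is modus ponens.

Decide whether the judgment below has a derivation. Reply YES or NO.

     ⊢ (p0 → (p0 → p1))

Search for a countermodel by truth-table:
  v=00: Γ:[] Δ:[(p0 → (p0 → p1))=T] refutes=False
  v=01: Γ:[] Δ:[(p0 → (p0 → p1))=T] refutes=False
  v=10: Γ:[] Δ:[(p0 → (p0 → p1))=F] refutes=True  ← countermodel

Result: NO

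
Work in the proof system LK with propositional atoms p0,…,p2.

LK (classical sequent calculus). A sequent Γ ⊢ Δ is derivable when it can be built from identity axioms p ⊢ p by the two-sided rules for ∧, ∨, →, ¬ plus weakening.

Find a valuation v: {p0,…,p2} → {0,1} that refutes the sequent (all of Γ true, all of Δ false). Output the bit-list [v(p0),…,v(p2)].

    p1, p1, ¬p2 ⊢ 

Truth-table refutation:
  v=000: Γ:[p1=F, p1=F, ¬p2=T] Δ:[] refutes=False
  v=001: Γ:[p1=F, p1=F, ¬p2=F] Δ:[] refutes=False
  v=010: Γ:[p1=T, p1=T, ¬p2=T] Δ:[] refutes=True  ← countermodel

Result: [0, 1, 0]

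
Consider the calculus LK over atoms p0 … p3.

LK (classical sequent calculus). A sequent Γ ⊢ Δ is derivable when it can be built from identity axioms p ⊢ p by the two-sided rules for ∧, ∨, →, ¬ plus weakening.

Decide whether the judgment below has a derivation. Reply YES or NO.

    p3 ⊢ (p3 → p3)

Proof tree:
[→R] p3 ⊢ (p3 → p3)
  [WL] p3, p3 ⊢ p3
    [Ax] p3 ⊢ p3

Result: YES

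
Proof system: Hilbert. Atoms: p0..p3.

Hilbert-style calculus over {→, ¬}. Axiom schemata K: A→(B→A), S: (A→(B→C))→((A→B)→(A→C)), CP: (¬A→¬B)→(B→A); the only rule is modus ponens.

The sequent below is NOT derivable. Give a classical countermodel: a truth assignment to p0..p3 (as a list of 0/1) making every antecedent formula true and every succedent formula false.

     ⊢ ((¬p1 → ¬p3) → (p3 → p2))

Truth-table refutation:
  v=0000: Γ:[] Δ:[((¬p1 → ¬p3) → (p3 → p2))=T] refutes=False
  v=0001: Γ:[] Δ:[((¬p1 → ¬p3) → (p3 → p2))=T] refutes=False
  v=0010: Γ:[] Δ:[((¬p1 → ¬p3) → (p3 → p2))=T] refutes=False
  v=0011: Γ:[] Δ:[((¬p1 → ¬p3) → (p3 → p2))=T] refutes=False
  v=0100: Γ:[] Δ:[((¬p1 → ¬p3) → (p3 → p2))=T] refutes=False
  v=0101: Γ:[] Δ:[((¬p1 → ¬p3) → (p3 → p2))=F] refutes=True  ← countermodel

Result: [0, 1, 0, 1]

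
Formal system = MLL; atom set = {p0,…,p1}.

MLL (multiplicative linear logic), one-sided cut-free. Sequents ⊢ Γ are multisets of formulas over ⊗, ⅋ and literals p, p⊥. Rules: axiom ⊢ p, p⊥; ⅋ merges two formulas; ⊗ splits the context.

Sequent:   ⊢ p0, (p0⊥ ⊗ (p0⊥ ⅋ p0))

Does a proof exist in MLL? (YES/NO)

Derivation (root first):
[⊗]  ⊢ p0, (p0⊥ ⊗ (p0⊥ ⅋ p0))
  [Ax]  ⊢ p0, p0⊥
  [⅋]  ⊢ (p0⊥ ⅋ p0)
    [Ax]  ⊢ p0, p0⊥

Result: YES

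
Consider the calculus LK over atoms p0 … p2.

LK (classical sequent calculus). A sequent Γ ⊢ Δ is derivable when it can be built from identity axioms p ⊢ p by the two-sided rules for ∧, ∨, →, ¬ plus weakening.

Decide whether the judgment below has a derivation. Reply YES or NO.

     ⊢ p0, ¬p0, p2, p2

Derivation trace:
[WR]  ⊢ p0, ¬p0, p2, p2
  [WR]  ⊢ p0, ¬p0, p2
    [¬R]  ⊢ p0, ¬p0
      [Ax] p0 ⊢ p0

Result: YES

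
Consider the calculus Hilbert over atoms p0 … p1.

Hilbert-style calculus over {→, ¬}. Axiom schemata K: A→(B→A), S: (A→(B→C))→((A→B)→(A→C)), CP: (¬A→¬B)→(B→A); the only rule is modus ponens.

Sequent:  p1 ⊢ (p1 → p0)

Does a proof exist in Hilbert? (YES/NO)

Search for a countermodel by truth-table:
  v=00: Γ:[p1=F] Δ:[(p1 → p0)=T] refutes=False
  v=01: Γ:[p1=T] Δ:[(p1 → p0)=F] refutes=True  ← countermodel

Result: NO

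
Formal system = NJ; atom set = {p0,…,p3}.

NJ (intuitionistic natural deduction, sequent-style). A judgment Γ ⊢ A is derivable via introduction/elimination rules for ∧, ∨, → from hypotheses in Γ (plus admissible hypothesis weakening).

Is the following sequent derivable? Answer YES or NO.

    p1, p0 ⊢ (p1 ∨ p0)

Proof tree:
[∨I₁] p1, p0 ⊢ (p1 ∨ p0)
  [Wk] p1, p0 ⊢ p1
    [Ax] p1 ⊢ p1

Result: YES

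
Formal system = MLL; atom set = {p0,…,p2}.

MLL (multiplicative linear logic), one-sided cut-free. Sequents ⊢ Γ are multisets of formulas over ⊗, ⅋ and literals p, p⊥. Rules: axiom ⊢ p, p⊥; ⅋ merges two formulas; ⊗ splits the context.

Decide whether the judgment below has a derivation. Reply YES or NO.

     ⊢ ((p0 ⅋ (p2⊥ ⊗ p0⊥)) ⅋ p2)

Proof tree:
[⅋]  ⊢ ((p0 ⅋ (p2⊥ ⊗ p0⊥)) ⅋ p2)
  [⅋]  ⊢ p2, (p0 ⅋ (p2⊥ ⊗ p0⊥))
    [⊗]  ⊢ p2, p0, (p2⊥ ⊗ p0⊥)
      [Ax]  ⊢ p2, p2⊥
      [Ax]  ⊢ p0, p0⊥

Result: YES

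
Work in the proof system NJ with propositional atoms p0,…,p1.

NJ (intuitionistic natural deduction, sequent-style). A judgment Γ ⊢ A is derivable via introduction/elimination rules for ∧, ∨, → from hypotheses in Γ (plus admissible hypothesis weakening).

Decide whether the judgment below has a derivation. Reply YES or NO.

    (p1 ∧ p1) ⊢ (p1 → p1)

Proof tree:
[Wk] (p1 ∧ p1) ⊢ (p1 → p1)
  [→I]  ⊢ (p1 → p1)
    [Ax] p1 ⊢ p1

Result: YES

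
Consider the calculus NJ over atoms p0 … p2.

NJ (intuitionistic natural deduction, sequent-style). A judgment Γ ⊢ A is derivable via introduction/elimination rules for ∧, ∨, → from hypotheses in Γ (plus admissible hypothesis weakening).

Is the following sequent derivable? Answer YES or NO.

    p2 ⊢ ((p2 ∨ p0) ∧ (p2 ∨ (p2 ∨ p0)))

Proof tree:
[∧I] p2 ⊢ ((p2 ∨ p0) ∧ (p2 ∨ (p2 ∨ p0)))
  [∨I₁] p2 ⊢ (p2 ∨ p0)
    [Ax] p2 ⊢ p2
  [∨I₂] p2 ⊢ (p2 ∨ (p2 ∨ p0))
    [∨I₁] p2 ⊢ (p2 ∨ p0)
      [Ax] p2 ⊢ p2

Result: YES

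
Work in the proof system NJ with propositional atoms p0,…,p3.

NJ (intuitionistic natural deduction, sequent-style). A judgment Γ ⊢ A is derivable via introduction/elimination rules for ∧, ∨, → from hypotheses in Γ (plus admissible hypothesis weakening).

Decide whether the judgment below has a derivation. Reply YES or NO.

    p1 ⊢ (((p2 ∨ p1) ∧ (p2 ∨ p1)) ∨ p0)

Proof tree:
[∨I₁] p1 ⊢ (((p2 ∨ p1) ∧ (p2 ∨ p1)) ∨ p0)
  [∧I] p1 ⊢ ((p2 ∨ p1) ∧ (p2 ∨ p1))
    [∨I₂] p1 ⊢ (p2 ∨ p1)
      [Ax] p1 ⊢ p1
    [∨I₂] p1 ⊢ (p2 ∨ p1)
      [Ax] p1 ⊢ p1

Result: YES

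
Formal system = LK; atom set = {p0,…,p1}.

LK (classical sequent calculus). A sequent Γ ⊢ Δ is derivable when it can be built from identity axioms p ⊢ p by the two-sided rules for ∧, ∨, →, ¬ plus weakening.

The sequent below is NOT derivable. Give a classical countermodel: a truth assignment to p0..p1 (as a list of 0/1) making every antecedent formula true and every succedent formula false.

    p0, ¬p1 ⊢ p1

Search for a countermodel by truth-table:
  v=00: Γ:[p0=F, ¬p1=T] Δ:[p1=F] refutes=False
  v=01: Γ:[p0=F, ¬p1=F] Δ:[p1=T] refutes=False
  v=10: Γ:[p0=T, ¬p1=T] Δ:[p1=F] refutes=True  ← countermodel

Result: [1, 0]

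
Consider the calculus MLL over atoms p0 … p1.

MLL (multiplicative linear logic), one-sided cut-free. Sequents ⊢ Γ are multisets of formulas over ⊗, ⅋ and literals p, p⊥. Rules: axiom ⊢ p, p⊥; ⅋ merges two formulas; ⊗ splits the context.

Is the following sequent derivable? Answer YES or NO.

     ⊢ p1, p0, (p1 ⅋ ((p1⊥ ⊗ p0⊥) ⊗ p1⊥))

Derivation trace:
[⅋]  ⊢ p1, p0, (p1 ⅋ ((p1⊥ ⊗ p0⊥) ⊗ p1⊥))
  [⊗]  ⊢ p1, p0, p1, ((p1⊥ ⊗ p0⊥) ⊗ p1⊥)
    [⊗]  ⊢ p1, p0, (p1⊥ ⊗ p0⊥)
      [Ax]  ⊢ p1, p1⊥
      [Ax]  ⊢ p0, p0⊥
    [Ax]  ⊢ p1, p1⊥

Result: YES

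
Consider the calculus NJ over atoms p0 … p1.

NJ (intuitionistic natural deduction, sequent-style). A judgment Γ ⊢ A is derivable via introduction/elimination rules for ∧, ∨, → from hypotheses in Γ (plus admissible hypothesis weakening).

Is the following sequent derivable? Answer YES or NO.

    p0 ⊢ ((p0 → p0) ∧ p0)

Derivation trace:
[∧I] p0 ⊢ ((p0 → p0) ∧ p0)
  [→I]  ⊢ (p0 → p0)
    [Ax] p0 ⊢ p0
  [Ax] p0 ⊢ p0

Result: YES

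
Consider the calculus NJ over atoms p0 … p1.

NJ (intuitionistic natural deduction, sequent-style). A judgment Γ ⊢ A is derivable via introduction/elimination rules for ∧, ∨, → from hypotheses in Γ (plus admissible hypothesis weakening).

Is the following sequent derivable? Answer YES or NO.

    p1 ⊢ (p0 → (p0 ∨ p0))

Proof tree:
[→I] p1 ⊢ (p0 → (p0 ∨ p0))
  [∨I₂] p0, p1 ⊢ (p0 ∨ p0)
    [Wk] p0, p1 ⊢ p0
      [Ax] p0 ⊢ p0

Result: YES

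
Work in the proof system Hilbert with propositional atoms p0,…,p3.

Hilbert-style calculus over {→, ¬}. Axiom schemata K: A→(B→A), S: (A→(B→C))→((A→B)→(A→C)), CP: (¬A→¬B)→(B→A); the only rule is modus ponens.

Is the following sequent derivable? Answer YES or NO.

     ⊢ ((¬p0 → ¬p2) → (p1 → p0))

Enumerate valuations to refute Γ ⊢ Δ:
  v=0000: Γ:[] Δ:[((¬p0 → ¬p2) → (p1 → p0))=T] refutes=False
  v=0001: Γ:[] Δ:[((¬p0 → ¬p2) → (p1 → p0))=T] refutes=False
  v=0010: Γ:[] Δ:[((¬p0 → ¬p2) → (p1 → p0))=T] refutes=False
  v=0011: Γ:[] Δ:[((¬p0 → ¬p2) → (p1 → p0))=T] refutes=False
  v=0100: Γ:[] Δ:[((¬p0 → ¬p2) → (p1 → p0))=F] refutes=True  ← countermodel

Result: NO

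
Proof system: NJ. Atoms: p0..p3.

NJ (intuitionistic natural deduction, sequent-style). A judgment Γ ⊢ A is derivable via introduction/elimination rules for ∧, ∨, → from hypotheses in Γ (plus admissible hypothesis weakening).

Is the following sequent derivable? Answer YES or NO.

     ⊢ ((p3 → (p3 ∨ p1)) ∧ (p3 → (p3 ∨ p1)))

Derivation (root first):
[∧I]  ⊢ ((p3 → (p3 ∨ p1)) ∧ (p3 → (p3 ∨ p1)))
  [→I]  ⊢ (p3 → (p3 ∨ p1))
    [∨I₁] p3 ⊢ (p3 ∨ p1)
      [Ax] p3 ⊢ p3
  [→I]  ⊢ (p3 → (p3 ∨ p1))
    [∨I₁] p3 ⊢ (p3 ∨ p1)
      [Ax] p3 ⊢ p3

Result: YES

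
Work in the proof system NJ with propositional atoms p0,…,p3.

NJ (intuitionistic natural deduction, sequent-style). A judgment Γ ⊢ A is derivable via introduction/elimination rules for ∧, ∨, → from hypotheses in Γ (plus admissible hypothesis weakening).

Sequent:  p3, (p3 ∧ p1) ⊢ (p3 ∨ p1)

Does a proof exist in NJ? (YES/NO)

Derivation (root first):
[∨I₁] p3, (p3 ∧ p1) ⊢ (p3 ∨ p1)
  [Wk] p3, (p3 ∧ p1) ⊢ p3
    [Ax] p3 ⊢ p3

Result: YES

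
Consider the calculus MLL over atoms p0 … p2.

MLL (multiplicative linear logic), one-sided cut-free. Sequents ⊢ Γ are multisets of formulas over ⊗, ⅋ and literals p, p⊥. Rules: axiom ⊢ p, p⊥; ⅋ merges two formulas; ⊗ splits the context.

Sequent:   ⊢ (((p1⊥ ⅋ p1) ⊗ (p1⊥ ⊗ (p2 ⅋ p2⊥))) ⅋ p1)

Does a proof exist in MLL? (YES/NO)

Derivation (root first):
[⅋]  ⊢ (((p1⊥ ⅋ p1) ⊗ (p1⊥ ⊗ (p2 ⅋ p2⊥))) ⅋ p1)
  [⊗]  ⊢ p1, ((p1⊥ ⅋ p1) ⊗ (p1⊥ ⊗ (p2 ⅋ p2⊥)))
    [⅋]  ⊢ (p1⊥ ⅋ p1)
      [Ax]  ⊢ p1, p1⊥
    [⊗]  ⊢ p1, (p1⊥ ⊗ (p2 ⅋ p2⊥))
      [Ax]  ⊢ p1, p1⊥
      [⅋]  ⊢ (p2 ⅋ p2⊥)
        [Ax]  ⊢ p2, p2⊥

Result: YES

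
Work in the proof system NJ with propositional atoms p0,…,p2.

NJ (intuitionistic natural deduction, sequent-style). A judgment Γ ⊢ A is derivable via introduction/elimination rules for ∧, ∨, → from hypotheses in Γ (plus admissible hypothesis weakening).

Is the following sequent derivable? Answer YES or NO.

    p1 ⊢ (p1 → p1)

Derivation (root first):
[→I] p1 ⊢ (p1 → p1)
  [Wk] p1, p1 ⊢ p1
    [Ax] p1 ⊢ p1

Result: YES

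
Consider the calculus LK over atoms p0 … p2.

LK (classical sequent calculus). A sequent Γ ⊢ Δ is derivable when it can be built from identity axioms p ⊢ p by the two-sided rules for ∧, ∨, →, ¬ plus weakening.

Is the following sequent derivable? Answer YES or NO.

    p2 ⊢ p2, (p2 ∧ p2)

Proof tree:
[∧R] p2 ⊢ p2, (p2 ∧ p2)
  [Ax] p2 ⊢ p2
  [WR] p2 ⊢ p2, p2
    [Ax] p2 ⊢ p2

Result: YES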